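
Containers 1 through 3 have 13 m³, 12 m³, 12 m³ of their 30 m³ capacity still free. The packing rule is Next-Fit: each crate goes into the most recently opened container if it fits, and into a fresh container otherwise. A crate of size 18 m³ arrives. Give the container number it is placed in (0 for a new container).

0

Next-Fit only looks at container 3, which has 12 m³ free.
18 m³ does not fit, so a new container is opened.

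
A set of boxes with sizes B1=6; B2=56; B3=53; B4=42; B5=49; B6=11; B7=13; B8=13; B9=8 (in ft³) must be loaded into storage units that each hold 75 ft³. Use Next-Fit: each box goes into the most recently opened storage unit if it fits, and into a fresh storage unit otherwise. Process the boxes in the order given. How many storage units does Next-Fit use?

5

storage unit 1: place B1 (6 ft³), 69 ft³ left
storage unit 1: place B2 (56 ft³), 13 ft³ left
storage unit 2: place B3 (53 ft³), 22 ft³ left
storage unit 3: place B4 (42 ft³), 33 ft³ left
storage unit 4: place B5 (49 ft³), 26 ft³ left
storage unit 4: place B6 (11 ft³), 15 ft³ left
storage unit 4: place B7 (13 ft³), 2 ft³ left
storage unit 5: place B8 (13 ft³), 62 ft³ left
storage unit 5: place B9 (8 ft³), 54 ft³ left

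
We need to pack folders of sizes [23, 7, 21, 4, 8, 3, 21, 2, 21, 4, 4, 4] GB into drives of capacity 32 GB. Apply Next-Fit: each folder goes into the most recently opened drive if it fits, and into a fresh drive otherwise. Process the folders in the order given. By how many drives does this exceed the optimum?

Next-Fit: [23,7] [21,4] [8,3,21] [2,21,4,4] [4] → 5 drives.
Total size 122 GB; any packing needs at least ⌈122/32⌉ = 4 drives.
An optimal packing achieves that bound: [23,8] [21,7,4] [21,4,4,3] [21,4,2] → 4 drives.
Excess: 5 − 4 = 1.

1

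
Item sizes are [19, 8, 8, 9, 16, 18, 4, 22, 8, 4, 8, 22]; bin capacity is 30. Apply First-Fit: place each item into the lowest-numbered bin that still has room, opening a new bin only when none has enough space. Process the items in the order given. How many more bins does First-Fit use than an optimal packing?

1

First-Fit: [19,8] [8,9,4,8] [16,4,8] [18] [22] [22] → 6 bins.
Total size 146; any packing needs at least ⌈146/30⌉ = 5 bins.
An optimal packing achieves that bound: [22,8] [22,8] [19,9] [18,8,4] [16,8,4] → 5 bins.
Excess: 6 − 5 = 1.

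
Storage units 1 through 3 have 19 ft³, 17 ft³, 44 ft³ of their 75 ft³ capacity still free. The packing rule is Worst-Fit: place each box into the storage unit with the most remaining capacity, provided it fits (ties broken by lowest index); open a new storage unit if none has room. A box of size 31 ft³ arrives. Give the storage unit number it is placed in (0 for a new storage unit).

Storage units with room: storage unit 3 (44 ft³).
Most room is storage unit 3 with 44 ft³ free.

3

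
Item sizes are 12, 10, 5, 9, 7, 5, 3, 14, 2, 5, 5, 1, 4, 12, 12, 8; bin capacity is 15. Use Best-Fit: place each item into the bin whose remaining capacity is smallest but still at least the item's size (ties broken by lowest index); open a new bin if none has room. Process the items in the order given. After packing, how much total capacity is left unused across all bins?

21

Put 12 in bin 1; 3 remain.
Put 10 in bin 2; 5 remain.
Put 5 in bin 2; 0 remain.
Put 9 in bin 3; 6 remain.
Put 7 in bin 4; 8 remain.
Put 5 in bin 3; 1 remain.
Put 3 in bin 1; 0 remain.
Put 14 in bin 5; 1 remain.
Put 2 in bin 4; 6 remain.
Put 5 in bin 4; 1 remain.
Put 5 in bin 6; 10 remain.
Put 1 in bin 3; 0 remain.
Put 4 in bin 6; 6 remain.
Put 12 in bin 7; 3 remain.
Put 12 in bin 8; 3 remain.
Put 8 in bin 9; 7 remain.
9 bins × 15 = 135; used 114; unused 21.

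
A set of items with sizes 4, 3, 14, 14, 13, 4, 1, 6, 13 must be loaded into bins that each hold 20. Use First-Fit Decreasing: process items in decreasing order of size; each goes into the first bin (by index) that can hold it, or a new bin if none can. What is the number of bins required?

4 bins

Sorted descending: 14, 14, 13, 13, 6, 4, 4, 3, 1.
14 → bin 1 (remaining 6)
14 → bin 2 (remaining 6)
13 → bin 3 (remaining 7)
13 → bin 4 (remaining 7)
6 → bin 1 (remaining 0)
4 → bin 2 (remaining 2)
4 → bin 3 (remaining 3)
3 → bin 3 (remaining 0)
1 → bin 2 (remaining 1)
Final bins: [14,6] [14,4,1] [13,4,3] [13].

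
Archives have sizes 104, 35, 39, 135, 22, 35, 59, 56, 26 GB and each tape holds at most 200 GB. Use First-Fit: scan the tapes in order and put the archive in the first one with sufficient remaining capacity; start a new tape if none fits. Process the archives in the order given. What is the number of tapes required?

tape 1: place 104 GB, 96 GB left
tape 1: place 35 GB, 61 GB left
tape 1: place 39 GB, 22 GB left
tape 2: place 135 GB, 65 GB left
tape 1: place 22 GB, 0 GB left
tape 2: place 35 GB, 30 GB left
tape 3: place 59 GB, 141 GB left
tape 3: place 56 GB, 85 GB left
tape 2: place 26 GB, 4 GB left

3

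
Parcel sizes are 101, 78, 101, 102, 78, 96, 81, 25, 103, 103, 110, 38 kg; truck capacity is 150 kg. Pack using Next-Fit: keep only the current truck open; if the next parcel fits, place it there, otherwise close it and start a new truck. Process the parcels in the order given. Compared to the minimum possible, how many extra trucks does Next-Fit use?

0

Next-Fit: [101] [78] [101] [102] [78] [96] [81,25] [103] [103] [110,38] → 10 trucks.
10 parcels exceed 75 kg (half the capacity), and no two of those can share a truck, so at least 10 trucks are needed.
So 10 is already optimal.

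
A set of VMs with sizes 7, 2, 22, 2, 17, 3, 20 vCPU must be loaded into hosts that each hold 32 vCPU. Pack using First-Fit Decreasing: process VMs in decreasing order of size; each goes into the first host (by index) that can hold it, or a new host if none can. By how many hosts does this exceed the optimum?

0

First-Fit Decreasing: [22,7,3] [20,2,2] [17] → 3 hosts.
Total size 73 vCPU; any packing needs at least ⌈73/32⌉ = 3 hosts.
So 3 is already optimal.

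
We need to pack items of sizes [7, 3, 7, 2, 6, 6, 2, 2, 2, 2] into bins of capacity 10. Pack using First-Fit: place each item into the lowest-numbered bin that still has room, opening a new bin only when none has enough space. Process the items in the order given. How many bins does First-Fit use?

bin 1: place 7, 3 left
bin 1: place 3, 0 left
bin 2: place 7, 3 left
bin 2: place 2, 1 left
bin 3: place 6, 4 left
bin 4: place 6, 4 left
bin 3: place 2, 2 left
bin 3: place 2, 0 left
bin 4: place 2, 2 left
bin 4: place 2, 0 left
Final bins: [7,3] [7,2] [6,2,2] [6,2,2].

4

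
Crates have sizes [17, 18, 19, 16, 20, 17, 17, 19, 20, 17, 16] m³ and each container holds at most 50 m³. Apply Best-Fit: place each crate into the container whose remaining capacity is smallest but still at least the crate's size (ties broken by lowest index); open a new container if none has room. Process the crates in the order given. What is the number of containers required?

Put 17 m³ in container 1; 33 m³ remain.
Put 18 m³ in container 1; 15 m³ remain.
Put 19 m³ in container 2; 31 m³ remain.
Put 16 m³ in container 2; 15 m³ remain.
Put 20 m³ in container 3; 30 m³ remain.
Put 17 m³ in container 3; 13 m³ remain.
Put 17 m³ in container 4; 33 m³ remain.
Put 19 m³ in container 4; 14 m³ remain.
Put 20 m³ in container 5; 30 m³ remain.
Put 17 m³ in container 5; 13 m³ remain.
Put 16 m³ in container 6; 34 m³ remain.

6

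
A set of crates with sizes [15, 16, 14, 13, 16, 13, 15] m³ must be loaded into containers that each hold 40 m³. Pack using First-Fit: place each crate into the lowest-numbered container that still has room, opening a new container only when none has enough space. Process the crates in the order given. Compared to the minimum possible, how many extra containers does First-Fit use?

0

First-Fit: [15,16] [14,13,13] [16,15] → 3 containers.
Total size 102 m³; any packing needs at least ⌈102/40⌉ = 3 containers.
So 3 is already optimal.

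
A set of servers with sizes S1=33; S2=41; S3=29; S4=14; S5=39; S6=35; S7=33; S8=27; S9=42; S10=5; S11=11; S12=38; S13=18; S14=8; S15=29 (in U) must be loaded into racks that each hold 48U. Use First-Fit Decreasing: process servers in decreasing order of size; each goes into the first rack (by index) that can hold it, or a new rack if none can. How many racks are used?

Sorted descending: 42, 41, 39, 38, 35, 33, 33, 29, 29, 27, 18, 14, 11, 8, 5.
rack 1: place 42U, 6U left
rack 2: place 41U, 7U left
rack 3: place 39U, 9U left
rack 4: place 38U, 10U left
rack 5: place 35U, 13U left
rack 6: place 33U, 15U left
rack 7: place 33U, 15U left
rack 8: place 29U, 19U left
rack 9: place 29U, 19U left
rack 10: place 27U, 21U left
rack 8: place 18U, 1U left
rack 6: place 14U, 1U left
rack 5: place 11U, 2U left
rack 3: place 8U, 1U left
rack 1: place 5U, 1U left
Final racks: [42,5] [41] [39,8] [38] [35,11] [33,14] [33] [29,18] [29] [27].

10 racks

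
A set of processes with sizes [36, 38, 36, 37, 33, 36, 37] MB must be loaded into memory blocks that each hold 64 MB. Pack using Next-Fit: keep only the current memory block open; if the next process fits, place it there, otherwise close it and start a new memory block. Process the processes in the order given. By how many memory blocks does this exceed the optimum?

0

Next-Fit: [36] [38] [36] [37] [33] [36] [37] → 7 memory blocks.
7 processes exceed 32 MB (half the capacity), and no two of those can share a memory block, so at least 7 memory blocks are needed.
So 7 is already optimal.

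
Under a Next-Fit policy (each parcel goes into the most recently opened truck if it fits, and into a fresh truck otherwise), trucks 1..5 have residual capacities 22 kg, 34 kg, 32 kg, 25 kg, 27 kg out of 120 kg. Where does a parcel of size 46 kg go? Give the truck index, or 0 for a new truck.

0

Next-Fit only looks at truck 5, which has 27 kg free.
46 kg does not fit, so a new truck is opened.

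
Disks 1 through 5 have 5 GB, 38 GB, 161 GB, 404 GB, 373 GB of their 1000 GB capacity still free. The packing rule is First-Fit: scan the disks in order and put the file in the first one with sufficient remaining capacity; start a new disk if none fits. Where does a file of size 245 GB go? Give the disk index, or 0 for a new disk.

Disks with room: disk 4 (404 GB), disk 5 (373 GB).
The first with room is disk 4.

4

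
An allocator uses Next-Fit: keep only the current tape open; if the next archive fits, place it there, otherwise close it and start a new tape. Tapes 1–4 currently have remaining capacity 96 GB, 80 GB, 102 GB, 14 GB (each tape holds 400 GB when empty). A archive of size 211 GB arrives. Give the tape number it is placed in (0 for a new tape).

Next-Fit only looks at tape 4, which has 14 GB free.
211 GB does not fit, so a new tape is opened.

0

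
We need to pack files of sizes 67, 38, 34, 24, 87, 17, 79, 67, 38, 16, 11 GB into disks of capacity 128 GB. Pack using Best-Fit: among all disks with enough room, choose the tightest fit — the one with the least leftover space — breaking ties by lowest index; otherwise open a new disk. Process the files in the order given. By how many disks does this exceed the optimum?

0

Best-Fit: [67,38,17] [34,24,67] [87,38] [79,16,11] → 4 disks.
Total size 478 GB; any packing needs at least ⌈478/128⌉ = 4 disks.
So 4 is already optimal.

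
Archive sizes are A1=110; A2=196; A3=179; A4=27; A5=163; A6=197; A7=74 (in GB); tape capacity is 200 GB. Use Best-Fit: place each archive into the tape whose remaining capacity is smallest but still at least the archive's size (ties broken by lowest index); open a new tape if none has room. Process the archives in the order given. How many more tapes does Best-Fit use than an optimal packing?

Best-Fit: [110,27] [196] [179] [163] [197] [74] → 6 tapes.
Total size 946 GB; any packing needs at least ⌈946/200⌉ = 5 tapes.
An optimal packing achieves that bound: [197] [196] [179] [163,27] [110,74] → 5 tapes.
Excess: 6 − 5 = 1.

1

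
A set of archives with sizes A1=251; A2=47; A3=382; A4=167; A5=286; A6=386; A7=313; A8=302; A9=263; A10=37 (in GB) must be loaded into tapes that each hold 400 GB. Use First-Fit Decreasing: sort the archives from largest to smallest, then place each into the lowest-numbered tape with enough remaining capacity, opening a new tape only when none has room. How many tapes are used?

8 tapes

Sorted descending: 386, 382, 313, 302, 286, 263, 251, 167, 47, 37.
Put 386 GB in tape 1; 14 GB remain.
Put 382 GB in tape 2; 18 GB remain.
Put 313 GB in tape 3; 87 GB remain.
Put 302 GB in tape 4; 98 GB remain.
Put 286 GB in tape 5; 114 GB remain.
Put 263 GB in tape 6; 137 GB remain.
Put 251 GB in tape 7; 149 GB remain.
Put 167 GB in tape 8; 233 GB remain.
Put 47 GB in tape 3; 40 GB remain.
Put 37 GB in tape 3; 3 GB remain.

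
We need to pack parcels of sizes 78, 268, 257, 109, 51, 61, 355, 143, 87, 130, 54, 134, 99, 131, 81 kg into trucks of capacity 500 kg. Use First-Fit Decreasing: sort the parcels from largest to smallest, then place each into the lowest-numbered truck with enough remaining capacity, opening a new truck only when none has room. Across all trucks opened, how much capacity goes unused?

462

Sorted descending: 355, 268, 257, 143, 134, 131, 130, 109, 99, 87, 81, 78, 61, 54, 51.
truck 1: place 355 kg, 145 kg left
truck 2: place 268 kg, 232 kg left
truck 3: place 257 kg, 243 kg left
truck 1: place 143 kg, 2 kg left
truck 2: place 134 kg, 98 kg left
truck 3: place 131 kg, 112 kg left
truck 4: place 130 kg, 370 kg left
truck 3: place 109 kg, 3 kg left
truck 4: place 99 kg, 271 kg left
truck 2: place 87 kg, 11 kg left
truck 4: place 81 kg, 190 kg left
truck 4: place 78 kg, 112 kg left
truck 4: place 61 kg, 51 kg left
truck 5: place 54 kg, 446 kg left
truck 4: place 51 kg, 0 kg left
5 trucks × 500 kg = 2500 kg; used 2038 kg; unused 462 kg.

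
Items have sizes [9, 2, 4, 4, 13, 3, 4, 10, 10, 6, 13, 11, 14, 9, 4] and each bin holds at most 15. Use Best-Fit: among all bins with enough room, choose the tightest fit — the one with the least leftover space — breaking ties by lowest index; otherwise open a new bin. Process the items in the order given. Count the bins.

9

9 → bin 1 (remaining 6)
2 → bin 1 (remaining 4)
4 → bin 1 (remaining 0)
4 → bin 2 (remaining 11)
13 → bin 3 (remaining 2)
3 → bin 2 (remaining 8)
4 → bin 2 (remaining 4)
10 → bin 4 (remaining 5)
10 → bin 5 (remaining 5)
6 → bin 6 (remaining 9)
13 → bin 7 (remaining 2)
11 → bin 8 (remaining 4)
14 → bin 9 (remaining 1)
9 → bin 6 (remaining 0)
4 → bin 2 (remaining 0)
Final bins: [9,2,4] [4,3,4,4] [13] [10] [10] [6,9] [13] [11] [14].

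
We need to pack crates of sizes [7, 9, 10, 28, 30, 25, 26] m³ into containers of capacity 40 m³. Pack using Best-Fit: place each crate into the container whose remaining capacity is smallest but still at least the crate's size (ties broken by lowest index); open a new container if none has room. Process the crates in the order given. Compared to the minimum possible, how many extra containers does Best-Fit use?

1

Best-Fit: [7,9,10] [28] [30] [25] [26] → 5 containers.
Total size 135 m³; any packing needs at least ⌈135/40⌉ = 4 containers.
An optimal packing achieves that bound: [30,10] [28,9] [26,7] [25] → 4 containers.
Excess: 5 − 4 = 1.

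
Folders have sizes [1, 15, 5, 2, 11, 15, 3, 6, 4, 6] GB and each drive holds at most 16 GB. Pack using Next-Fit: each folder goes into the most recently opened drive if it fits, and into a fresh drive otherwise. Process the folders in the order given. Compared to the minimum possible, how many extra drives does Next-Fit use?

1

Next-Fit: [1,15] [5,2] [11] [15] [3,6,4] [6] → 6 drives.
Total size 68 GB; any packing needs at least ⌈68/16⌉ = 5 drives.
An optimal packing achieves that bound: [15,1] [15] [11,5] [6,6,4] [3,2] → 5 drives.
Excess: 6 − 5 = 1.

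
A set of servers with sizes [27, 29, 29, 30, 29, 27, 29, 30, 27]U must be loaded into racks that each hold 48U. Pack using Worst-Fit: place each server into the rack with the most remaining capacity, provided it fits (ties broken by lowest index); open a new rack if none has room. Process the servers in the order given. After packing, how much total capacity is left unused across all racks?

Put 27U in rack 1; 21U remain.
Put 29U in rack 2; 19U remain.
Put 29U in rack 3; 19U remain.
Put 30U in rack 4; 18U remain.
Put 29U in rack 5; 19U remain.
Put 27U in rack 6; 21U remain.
Put 29U in rack 7; 19U remain.
Put 30U in rack 8; 18U remain.
Put 27U in rack 9; 21U remain.
9 racks × 48U = 432U; used 257U; unused 175U.

175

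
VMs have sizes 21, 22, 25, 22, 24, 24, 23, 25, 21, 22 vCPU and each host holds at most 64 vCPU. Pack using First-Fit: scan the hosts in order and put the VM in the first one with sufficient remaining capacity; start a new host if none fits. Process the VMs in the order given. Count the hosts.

Put 21 vCPU in host 1; 43 vCPU remain.
Put 22 vCPU in host 1; 21 vCPU remain.
Put 25 vCPU in host 2; 39 vCPU remain.
Put 22 vCPU in host 2; 17 vCPU remain.
Put 24 vCPU in host 3; 40 vCPU remain.
Put 24 vCPU in host 3; 16 vCPU remain.
Put 23 vCPU in host 4; 41 vCPU remain.
Put 25 vCPU in host 4; 16 vCPU remain.
Put 21 vCPU in host 1; 0 vCPU remain.
Put 22 vCPU in host 5; 42 vCPU remain.

5 hosts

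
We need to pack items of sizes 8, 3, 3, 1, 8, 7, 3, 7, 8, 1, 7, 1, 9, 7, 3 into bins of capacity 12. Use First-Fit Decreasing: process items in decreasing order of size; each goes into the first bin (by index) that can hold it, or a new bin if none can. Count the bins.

Sorted descending: 9, 8, 8, 8, 7, 7, 7, 7, 3, 3, 3, 3, 1, 1, 1.
bin 1: place 9, 3 left
bin 2: place 8, 4 left
bin 3: place 8, 4 left
bin 4: place 8, 4 left
bin 5: place 7, 5 left
bin 6: place 7, 5 left
bin 7: place 7, 5 left
bin 8: place 7, 5 left
bin 1: place 3, 0 left
bin 2: place 3, 1 left
bin 3: place 3, 1 left
bin 4: place 3, 1 left
bin 2: place 1, 0 left
bin 3: place 1, 0 left
bin 4: place 1, 0 left
Final bins: [9,3] [8,3,1] [8,3,1] [8,3,1] [7] [7] [7] [7].

8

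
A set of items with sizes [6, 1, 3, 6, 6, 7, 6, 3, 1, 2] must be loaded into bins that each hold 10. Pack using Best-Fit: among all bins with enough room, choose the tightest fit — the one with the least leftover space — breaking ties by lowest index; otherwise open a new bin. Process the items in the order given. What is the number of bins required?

6 → bin 1 (remaining 4)
1 → bin 1 (remaining 3)
3 → bin 1 (remaining 0)
6 → bin 2 (remaining 4)
6 → bin 3 (remaining 4)
7 → bin 4 (remaining 3)
6 → bin 5 (remaining 4)
3 → bin 4 (remaining 0)
1 → bin 2 (remaining 3)
2 → bin 2 (remaining 1)
Final bins: [6,1,3] [6,1,2] [6] [7,3] [6].

5 bins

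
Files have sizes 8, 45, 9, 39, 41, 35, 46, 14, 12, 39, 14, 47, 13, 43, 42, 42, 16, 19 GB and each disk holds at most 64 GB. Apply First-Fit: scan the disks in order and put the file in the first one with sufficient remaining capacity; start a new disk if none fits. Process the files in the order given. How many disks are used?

disk 1: place 8 GB, 56 GB left
disk 1: place 45 GB, 11 GB left
disk 1: place 9 GB, 2 GB left
disk 2: place 39 GB, 25 GB left
disk 3: place 41 GB, 23 GB left
disk 4: place 35 GB, 29 GB left
disk 5: place 46 GB, 18 GB left
disk 2: place 14 GB, 11 GB left
disk 3: place 12 GB, 11 GB left
disk 6: place 39 GB, 25 GB left
disk 4: place 14 GB, 15 GB left
disk 7: place 47 GB, 17 GB left
disk 4: place 13 GB, 2 GB left
disk 8: place 43 GB, 21 GB left
disk 9: place 42 GB, 22 GB left
disk 10: place 42 GB, 22 GB left
disk 5: place 16 GB, 2 GB left
disk 6: place 19 GB, 6 GB left
Final disks: [8,45,9] [39,14] [41,12] [35,14,13] [46,16] [39,19] [47] [43] [42] [42].

10 disks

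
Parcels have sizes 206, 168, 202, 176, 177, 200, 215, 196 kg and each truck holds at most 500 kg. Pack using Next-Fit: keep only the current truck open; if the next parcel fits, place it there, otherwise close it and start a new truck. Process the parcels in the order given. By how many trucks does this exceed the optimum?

0

Next-Fit: [206,168] [202,176] [177,200] [215,196] → 4 trucks.
Total size 1540 kg; any packing needs at least ⌈1540/500⌉ = 4 trucks.
So 4 is already optimal.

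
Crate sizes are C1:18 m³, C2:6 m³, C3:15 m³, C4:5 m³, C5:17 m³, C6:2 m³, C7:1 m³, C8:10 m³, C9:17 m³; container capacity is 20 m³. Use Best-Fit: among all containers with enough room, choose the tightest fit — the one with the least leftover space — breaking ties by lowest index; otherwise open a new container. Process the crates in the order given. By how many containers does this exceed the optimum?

Best-Fit: [18,2] [6,10] [15,5] [17,1] [17] → 5 containers.
Total size 91 m³; any packing needs at least ⌈91/20⌉ = 5 containers.
So 5 is already optimal.

0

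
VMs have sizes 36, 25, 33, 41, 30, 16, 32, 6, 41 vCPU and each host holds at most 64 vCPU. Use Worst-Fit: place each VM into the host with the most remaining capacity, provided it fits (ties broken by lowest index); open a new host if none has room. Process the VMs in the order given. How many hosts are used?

5

36 vCPU → host 1 (remaining 28 vCPU)
25 vCPU → host 1 (remaining 3 vCPU)
33 vCPU → host 2 (remaining 31 vCPU)
41 vCPU → host 3 (remaining 23 vCPU)
30 vCPU → host 2 (remaining 1 vCPU)
16 vCPU → host 3 (remaining 7 vCPU)
32 vCPU → host 4 (remaining 32 vCPU)
6 vCPU → host 4 (remaining 26 vCPU)
41 vCPU → host 5 (remaining 23 vCPU)
Final hosts: [36,25] [33,30] [41,16] [32,6] [41].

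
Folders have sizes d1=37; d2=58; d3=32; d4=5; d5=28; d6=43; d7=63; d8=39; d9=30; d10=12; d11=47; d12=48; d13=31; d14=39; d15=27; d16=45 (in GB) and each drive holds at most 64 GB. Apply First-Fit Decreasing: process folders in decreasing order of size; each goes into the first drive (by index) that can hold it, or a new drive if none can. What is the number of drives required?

11

Sorted descending: 63, 58, 48, 47, 45, 43, 39, 39, 37, 32, 31, 30, 28, 27, 12, 5.
63 GB → drive 1 (remaining 1 GB)
58 GB → drive 2 (remaining 6 GB)
48 GB → drive 3 (remaining 16 GB)
47 GB → drive 4 (remaining 17 GB)
45 GB → drive 5 (remaining 19 GB)
43 GB → drive 6 (remaining 21 GB)
39 GB → drive 7 (remaining 25 GB)
39 GB → drive 8 (remaining 25 GB)
37 GB → drive 9 (remaining 27 GB)
32 GB → drive 10 (remaining 32 GB)
31 GB → drive 10 (remaining 1 GB)
30 GB → drive 11 (remaining 34 GB)
28 GB → drive 11 (remaining 6 GB)
27 GB → drive 9 (remaining 0 GB)
12 GB → drive 3 (remaining 4 GB)
5 GB → drive 2 (remaining 1 GB)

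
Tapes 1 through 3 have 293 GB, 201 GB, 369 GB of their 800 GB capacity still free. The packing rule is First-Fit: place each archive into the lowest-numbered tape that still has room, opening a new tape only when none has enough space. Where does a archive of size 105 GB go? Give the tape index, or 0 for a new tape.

Tapes with room: tape 1 (293 GB), tape 2 (201 GB), tape 3 (369 GB).
The first with room is tape 1.

1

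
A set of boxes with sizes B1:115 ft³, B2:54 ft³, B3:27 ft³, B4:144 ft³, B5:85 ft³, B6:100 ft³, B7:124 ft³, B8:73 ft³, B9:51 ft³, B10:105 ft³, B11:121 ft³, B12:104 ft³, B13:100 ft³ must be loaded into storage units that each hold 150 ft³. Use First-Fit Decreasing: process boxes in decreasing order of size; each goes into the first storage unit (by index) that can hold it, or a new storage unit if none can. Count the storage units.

10

Sorted descending: 144, 124, 121, 115, 105, 104, 100, 100, 85, 73, 54, 51, 27.
Put 144 ft³ in storage unit 1; 6 ft³ remain.
Put 124 ft³ in storage unit 2; 26 ft³ remain.
Put 121 ft³ in storage unit 3; 29 ft³ remain.
Put 115 ft³ in storage unit 4; 35 ft³ remain.
Put 105 ft³ in storage unit 5; 45 ft³ remain.
Put 104 ft³ in storage unit 6; 46 ft³ remain.
Put 100 ft³ in storage unit 7; 50 ft³ remain.
Put 100 ft³ in storage unit 8; 50 ft³ remain.
Put 85 ft³ in storage unit 9; 65 ft³ remain.
Put 73 ft³ in storage unit 10; 77 ft³ remain.
Put 54 ft³ in storage unit 9; 11 ft³ remain.
Put 51 ft³ in storage unit 10; 26 ft³ remain.
Put 27 ft³ in storage unit 3; 2 ft³ remain.
Final storage units: [144] [124] [121,27] [115] [105] [104] [100] [100] [85,54] [73,51].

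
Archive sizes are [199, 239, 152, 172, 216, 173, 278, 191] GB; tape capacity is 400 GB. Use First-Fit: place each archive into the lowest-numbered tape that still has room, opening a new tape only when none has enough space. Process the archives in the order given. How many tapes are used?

5

199 GB → tape 1 (remaining 201 GB)
239 GB → tape 2 (remaining 161 GB)
152 GB → tape 1 (remaining 49 GB)
172 GB → tape 3 (remaining 228 GB)
216 GB → tape 3 (remaining 12 GB)
173 GB → tape 4 (remaining 227 GB)
278 GB → tape 5 (remaining 122 GB)
191 GB → tape 4 (remaining 36 GB)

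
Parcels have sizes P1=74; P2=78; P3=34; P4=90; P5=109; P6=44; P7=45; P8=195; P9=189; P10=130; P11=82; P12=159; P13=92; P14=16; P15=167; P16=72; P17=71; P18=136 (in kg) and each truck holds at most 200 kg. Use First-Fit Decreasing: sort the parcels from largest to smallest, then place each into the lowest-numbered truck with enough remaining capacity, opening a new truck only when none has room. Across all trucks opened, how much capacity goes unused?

217

Sorted descending: 195, 189, 167, 159, 136, 130, 109, 92, 90, 82, 78, 74, 72, 71, 45, 44, 34, 16.
Put 195 kg in truck 1; 5 kg remain.
Put 189 kg in truck 2; 11 kg remain.
Put 167 kg in truck 3; 33 kg remain.
Put 159 kg in truck 4; 41 kg remain.
Put 136 kg in truck 5; 64 kg remain.
Put 130 kg in truck 6; 70 kg remain.
Put 109 kg in truck 7; 91 kg remain.
Put 92 kg in truck 8; 108 kg remain.
Put 90 kg in truck 7; 1 kg remain.
Put 82 kg in truck 8; 26 kg remain.
Put 78 kg in truck 9; 122 kg remain.
Put 74 kg in truck 9; 48 kg remain.
Put 72 kg in truck 10; 128 kg remain.
Put 71 kg in truck 10; 57 kg remain.
Put 45 kg in truck 5; 19 kg remain.
Put 44 kg in truck 6; 26 kg remain.
Put 34 kg in truck 4; 7 kg remain.
Put 16 kg in truck 3; 17 kg remain.
10 trucks × 200 kg = 2000 kg; used 1783 kg; unused 217 kg.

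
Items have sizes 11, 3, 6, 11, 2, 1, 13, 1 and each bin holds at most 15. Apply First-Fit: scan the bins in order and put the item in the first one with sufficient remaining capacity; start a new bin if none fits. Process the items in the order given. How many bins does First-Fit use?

4

Put 11 in bin 1; 4 remain.
Put 3 in bin 1; 1 remain.
Put 6 in bin 2; 9 remain.
Put 11 in bin 3; 4 remain.
Put 2 in bin 2; 7 remain.
Put 1 in bin 1; 0 remain.
Put 13 in bin 4; 2 remain.
Put 1 in bin 2; 6 remain.
Final bins: [11,3,1] [6,2,1] [11] [13].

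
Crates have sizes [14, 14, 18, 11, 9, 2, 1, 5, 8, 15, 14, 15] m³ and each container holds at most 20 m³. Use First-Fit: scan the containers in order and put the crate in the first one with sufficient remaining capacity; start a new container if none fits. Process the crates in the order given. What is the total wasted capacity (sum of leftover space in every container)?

14 m³ → container 1 (remaining 6 m³)
14 m³ → container 2 (remaining 6 m³)
18 m³ → container 3 (remaining 2 m³)
11 m³ → container 4 (remaining 9 m³)
9 m³ → container 4 (remaining 0 m³)
2 m³ → container 1 (remaining 4 m³)
1 m³ → container 1 (remaining 3 m³)
5 m³ → container 2 (remaining 1 m³)
8 m³ → container 5 (remaining 12 m³)
15 m³ → container 6 (remaining 5 m³)
14 m³ → container 7 (remaining 6 m³)
15 m³ → container 8 (remaining 5 m³)
8 containers × 20 m³ = 160 m³; used 126 m³; unused 34 m³.

34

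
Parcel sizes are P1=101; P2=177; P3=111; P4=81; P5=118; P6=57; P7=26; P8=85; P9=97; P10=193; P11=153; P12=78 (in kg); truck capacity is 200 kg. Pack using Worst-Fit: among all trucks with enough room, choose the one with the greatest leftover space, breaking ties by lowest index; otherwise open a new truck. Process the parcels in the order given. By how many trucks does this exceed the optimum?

Worst-Fit: [101,81] [177] [111,57] [118,26] [85,97] [193] [153] [78] → 8 trucks.
Total size 1277 kg; any packing needs at least ⌈1277/200⌉ = 7 trucks.
An optimal packing achieves that bound: [193] [177] [153,26] [118,81] [111,85] [101,97] [78,57] → 7 trucks.
Excess: 8 − 7 = 1.

1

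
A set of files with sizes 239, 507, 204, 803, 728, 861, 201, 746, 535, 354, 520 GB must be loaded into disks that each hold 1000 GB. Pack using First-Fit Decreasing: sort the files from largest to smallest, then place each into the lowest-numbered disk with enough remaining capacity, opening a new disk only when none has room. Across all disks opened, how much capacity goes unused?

1302

Sorted descending: 861, 803, 746, 728, 535, 520, 507, 354, 239, 204, 201.
disk 1: place 861 GB, 139 GB left
disk 2: place 803 GB, 197 GB left
disk 3: place 746 GB, 254 GB left
disk 4: place 728 GB, 272 GB left
disk 5: place 535 GB, 465 GB left
disk 6: place 520 GB, 480 GB left
disk 7: place 507 GB, 493 GB left
disk 5: place 354 GB, 111 GB left
disk 3: place 239 GB, 15 GB left
disk 4: place 204 GB, 68 GB left
disk 6: place 201 GB, 279 GB left
7 disks × 1000 GB = 7000 GB; used 5698 GB; unused 1302 GB.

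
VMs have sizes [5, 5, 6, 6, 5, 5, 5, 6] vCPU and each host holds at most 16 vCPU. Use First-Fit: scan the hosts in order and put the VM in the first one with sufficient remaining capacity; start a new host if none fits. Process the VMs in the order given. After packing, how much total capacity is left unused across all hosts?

Put 5 vCPU in host 1; 11 vCPU remain.
Put 5 vCPU in host 1; 6 vCPU remain.
Put 6 vCPU in host 1; 0 vCPU remain.
Put 6 vCPU in host 2; 10 vCPU remain.
Put 5 vCPU in host 2; 5 vCPU remain.
Put 5 vCPU in host 2; 0 vCPU remain.
Put 5 vCPU in host 3; 11 vCPU remain.
Put 6 vCPU in host 3; 5 vCPU remain.
3 hosts × 16 vCPU = 48 vCPU; used 43 vCPU; unused 5 vCPU.

5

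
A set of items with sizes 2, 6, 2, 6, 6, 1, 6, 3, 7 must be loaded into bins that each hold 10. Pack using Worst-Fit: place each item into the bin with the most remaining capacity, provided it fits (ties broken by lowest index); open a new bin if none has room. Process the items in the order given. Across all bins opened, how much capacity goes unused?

2 → bin 1 (remaining 8)
6 → bin 1 (remaining 2)
2 → bin 1 (remaining 0)
6 → bin 2 (remaining 4)
6 → bin 3 (remaining 4)
1 → bin 2 (remaining 3)
6 → bin 4 (remaining 4)
3 → bin 3 (remaining 1)
7 → bin 5 (remaining 3)
5 bins × 10 = 50; used 39; unused 11.

11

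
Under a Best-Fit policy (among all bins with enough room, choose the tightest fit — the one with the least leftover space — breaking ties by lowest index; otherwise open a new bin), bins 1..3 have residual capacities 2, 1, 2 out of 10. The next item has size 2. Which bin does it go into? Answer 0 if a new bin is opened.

Bins with room: bin 1 (2), bin 3 (2).
Tightest fit is bin 1 with 2 free.

1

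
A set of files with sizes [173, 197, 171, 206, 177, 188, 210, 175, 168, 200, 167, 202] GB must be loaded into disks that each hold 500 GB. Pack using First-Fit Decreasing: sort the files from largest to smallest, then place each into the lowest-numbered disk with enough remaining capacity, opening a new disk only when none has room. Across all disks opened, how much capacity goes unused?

Sorted descending: 210, 206, 202, 200, 197, 188, 177, 175, 173, 171, 168, 167.
Put 210 GB in disk 1; 290 GB remain.
Put 206 GB in disk 1; 84 GB remain.
Put 202 GB in disk 2; 298 GB remain.
Put 200 GB in disk 2; 98 GB remain.
Put 197 GB in disk 3; 303 GB remain.
Put 188 GB in disk 3; 115 GB remain.
Put 177 GB in disk 4; 323 GB remain.
Put 175 GB in disk 4; 148 GB remain.
Put 173 GB in disk 5; 327 GB remain.
Put 171 GB in disk 5; 156 GB remain.
Put 168 GB in disk 6; 332 GB remain.
Put 167 GB in disk 6; 165 GB remain.
6 disks × 500 GB = 3000 GB; used 2234 GB; unused 766 GB.

766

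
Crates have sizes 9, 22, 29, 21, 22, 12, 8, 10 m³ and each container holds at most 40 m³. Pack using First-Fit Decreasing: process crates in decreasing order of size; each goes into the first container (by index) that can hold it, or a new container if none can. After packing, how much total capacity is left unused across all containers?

Sorted descending: 29, 22, 22, 21, 12, 10, 9, 8.
container 1: place 29 m³, 11 m³ left
container 2: place 22 m³, 18 m³ left
container 3: place 22 m³, 18 m³ left
container 4: place 21 m³, 19 m³ left
container 2: place 12 m³, 6 m³ left
container 1: place 10 m³, 1 m³ left
container 3: place 9 m³, 9 m³ left
container 3: place 8 m³, 1 m³ left
4 containers × 40 m³ = 160 m³; used 133 m³; unused 27 m³.

27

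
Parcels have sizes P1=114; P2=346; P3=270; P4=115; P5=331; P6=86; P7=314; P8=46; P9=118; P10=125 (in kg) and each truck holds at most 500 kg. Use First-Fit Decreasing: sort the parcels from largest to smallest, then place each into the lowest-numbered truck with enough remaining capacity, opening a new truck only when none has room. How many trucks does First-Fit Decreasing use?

Sorted descending: 346, 331, 314, 270, 125, 118, 115, 114, 86, 46.
Put 346 kg in truck 1; 154 kg remain.
Put 331 kg in truck 2; 169 kg remain.
Put 314 kg in truck 3; 186 kg remain.
Put 270 kg in truck 4; 230 kg remain.
Put 125 kg in truck 1; 29 kg remain.
Put 118 kg in truck 2; 51 kg remain.
Put 115 kg in truck 3; 71 kg remain.
Put 114 kg in truck 4; 116 kg remain.
Put 86 kg in truck 4; 30 kg remain.
Put 46 kg in truck 2; 5 kg remain.
Final trucks: [346,125] [331,118,46] [314,115] [270,114,86].

4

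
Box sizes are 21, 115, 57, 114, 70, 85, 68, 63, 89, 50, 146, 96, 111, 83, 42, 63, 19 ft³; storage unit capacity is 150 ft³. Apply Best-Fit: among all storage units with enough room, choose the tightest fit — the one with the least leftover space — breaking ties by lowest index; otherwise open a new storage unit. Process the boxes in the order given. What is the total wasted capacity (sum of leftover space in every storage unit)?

21 ft³ → storage unit 1 (remaining 129 ft³)
115 ft³ → storage unit 1 (remaining 14 ft³)
57 ft³ → storage unit 2 (remaining 93 ft³)
114 ft³ → storage unit 3 (remaining 36 ft³)
70 ft³ → storage unit 2 (remaining 23 ft³)
85 ft³ → storage unit 4 (remaining 65 ft³)
68 ft³ → storage unit 5 (remaining 82 ft³)
63 ft³ → storage unit 4 (remaining 2 ft³)
89 ft³ → storage unit 6 (remaining 61 ft³)
50 ft³ → storage unit 6 (remaining 11 ft³)
146 ft³ → storage unit 7 (remaining 4 ft³)
96 ft³ → storage unit 8 (remaining 54 ft³)
111 ft³ → storage unit 9 (remaining 39 ft³)
83 ft³ → storage unit 10 (remaining 67 ft³)
42 ft³ → storage unit 8 (remaining 12 ft³)
63 ft³ → storage unit 10 (remaining 4 ft³)
19 ft³ → storage unit 2 (remaining 4 ft³)
10 storage units × 150 ft³ = 1500 ft³; used 1292 ft³; unused 208 ft³.

208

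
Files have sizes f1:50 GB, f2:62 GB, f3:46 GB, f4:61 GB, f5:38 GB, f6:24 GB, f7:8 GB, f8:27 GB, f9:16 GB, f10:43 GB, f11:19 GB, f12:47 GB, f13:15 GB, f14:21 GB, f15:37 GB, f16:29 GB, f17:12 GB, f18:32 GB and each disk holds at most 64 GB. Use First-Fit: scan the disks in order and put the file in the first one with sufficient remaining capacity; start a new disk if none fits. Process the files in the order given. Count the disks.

Put f1 (50 GB) in disk 1; 14 GB remain.
Put f2 (62 GB) in disk 2; 2 GB remain.
Put f3 (46 GB) in disk 3; 18 GB remain.
Put f4 (61 GB) in disk 4; 3 GB remain.
Put f5 (38 GB) in disk 5; 26 GB remain.
Put f6 (24 GB) in disk 5; 2 GB remain.
Put f7 (8 GB) in disk 1; 6 GB remain.
Put f8 (27 GB) in disk 6; 37 GB remain.
Put f9 (16 GB) in disk 3; 2 GB remain.
Put f10 (43 GB) in disk 7; 21 GB remain.
Put f11 (19 GB) in disk 6; 18 GB remain.
Put f12 (47 GB) in disk 8; 17 GB remain.
Put f13 (15 GB) in disk 6; 3 GB remain.
Put f14 (21 GB) in disk 7; 0 GB remain.
Put f15 (37 GB) in disk 9; 27 GB remain.
Put f16 (29 GB) in disk 10; 35 GB remain.
Put f17 (12 GB) in disk 8; 5 GB remain.
Put f18 (32 GB) in disk 10; 3 GB remain.

10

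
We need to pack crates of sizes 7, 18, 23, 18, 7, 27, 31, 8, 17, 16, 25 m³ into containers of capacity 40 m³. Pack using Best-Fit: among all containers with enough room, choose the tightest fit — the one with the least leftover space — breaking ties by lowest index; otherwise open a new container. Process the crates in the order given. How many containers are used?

6

container 1: place 7 m³, 33 m³ left
container 1: place 18 m³, 15 m³ left
container 2: place 23 m³, 17 m³ left
container 3: place 18 m³, 22 m³ left
container 1: place 7 m³, 8 m³ left
container 4: place 27 m³, 13 m³ left
container 5: place 31 m³, 9 m³ left
container 1: place 8 m³, 0 m³ left
container 2: place 17 m³, 0 m³ left
container 3: place 16 m³, 6 m³ left
container 6: place 25 m³, 15 m³ left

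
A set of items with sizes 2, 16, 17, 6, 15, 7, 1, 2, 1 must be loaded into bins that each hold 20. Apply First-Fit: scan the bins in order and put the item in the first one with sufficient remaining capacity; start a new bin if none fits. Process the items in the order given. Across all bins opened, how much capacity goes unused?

bin 1: place 2, 18 left
bin 1: place 16, 2 left
bin 2: place 17, 3 left
bin 3: place 6, 14 left
bin 4: place 15, 5 left
bin 3: place 7, 7 left
bin 1: place 1, 1 left
bin 2: place 2, 1 left
bin 1: place 1, 0 left
4 bins × 20 = 80; used 67; unused 13.

13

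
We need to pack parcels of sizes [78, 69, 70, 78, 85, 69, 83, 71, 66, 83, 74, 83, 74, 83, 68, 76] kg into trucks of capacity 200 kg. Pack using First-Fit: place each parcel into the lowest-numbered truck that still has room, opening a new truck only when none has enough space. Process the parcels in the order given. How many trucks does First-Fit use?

Put 78 kg in truck 1; 122 kg remain.
Put 69 kg in truck 1; 53 kg remain.
Put 70 kg in truck 2; 130 kg remain.
Put 78 kg in truck 2; 52 kg remain.
Put 85 kg in truck 3; 115 kg remain.
Put 69 kg in truck 3; 46 kg remain.
Put 83 kg in truck 4; 117 kg remain.
Put 71 kg in truck 4; 46 kg remain.
Put 66 kg in truck 5; 134 kg remain.
Put 83 kg in truck 5; 51 kg remain.
Put 74 kg in truck 6; 126 kg remain.
Put 83 kg in truck 6; 43 kg remain.
Put 74 kg in truck 7; 126 kg remain.
Put 83 kg in truck 7; 43 kg remain.
Put 68 kg in truck 8; 132 kg remain.
Put 76 kg in truck 8; 56 kg remain.
Final trucks: [78,69] [70,78] [85,69] [83,71] [66,83] [74,83] [74,83] [68,76].

8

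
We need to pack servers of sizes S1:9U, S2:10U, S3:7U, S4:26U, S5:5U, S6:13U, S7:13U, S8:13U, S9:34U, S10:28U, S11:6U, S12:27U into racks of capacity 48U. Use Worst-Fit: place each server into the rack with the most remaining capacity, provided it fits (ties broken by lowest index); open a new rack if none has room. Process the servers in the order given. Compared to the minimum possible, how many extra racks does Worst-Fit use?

Worst-Fit: [9,10,7,5,13] [26,13] [13,34] [28,6] [27] → 5 racks.
Total size 191U; any packing needs at least ⌈191/48⌉ = 4 racks.
An optimal packing achieves that bound: [34,13] [28,13,7] [27,10,6,5] [26,13,9] → 4 racks.
Excess: 5 − 4 = 1.

1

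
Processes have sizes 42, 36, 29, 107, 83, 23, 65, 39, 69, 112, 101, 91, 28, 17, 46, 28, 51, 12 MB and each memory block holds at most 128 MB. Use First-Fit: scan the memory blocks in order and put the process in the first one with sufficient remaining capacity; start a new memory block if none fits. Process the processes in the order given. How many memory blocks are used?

9 memory blocks

Put 42 MB in memory block 1; 86 MB remain.
Put 36 MB in memory block 1; 50 MB remain.
Put 29 MB in memory block 1; 21 MB remain.
Put 107 MB in memory block 2; 21 MB remain.
Put 83 MB in memory block 3; 45 MB remain.
Put 23 MB in memory block 3; 22 MB remain.
Put 65 MB in memory block 4; 63 MB remain.
Put 39 MB in memory block 4; 24 MB remain.
Put 69 MB in memory block 5; 59 MB remain.
Put 112 MB in memory block 6; 16 MB remain.
Put 101 MB in memory block 7; 27 MB remain.
Put 91 MB in memory block 8; 37 MB remain.
Put 28 MB in memory block 5; 31 MB remain.
Put 17 MB in memory block 1; 4 MB remain.
Put 46 MB in memory block 9; 82 MB remain.
Put 28 MB in memory block 5; 3 MB remain.
Put 51 MB in memory block 9; 31 MB remain.
Put 12 MB in memory block 2; 9 MB remain.
Final memory blocks: [42,36,29,17] [107,12] [83,23] [65,39] [69,28,28] [112] [101] [91] [46,51].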